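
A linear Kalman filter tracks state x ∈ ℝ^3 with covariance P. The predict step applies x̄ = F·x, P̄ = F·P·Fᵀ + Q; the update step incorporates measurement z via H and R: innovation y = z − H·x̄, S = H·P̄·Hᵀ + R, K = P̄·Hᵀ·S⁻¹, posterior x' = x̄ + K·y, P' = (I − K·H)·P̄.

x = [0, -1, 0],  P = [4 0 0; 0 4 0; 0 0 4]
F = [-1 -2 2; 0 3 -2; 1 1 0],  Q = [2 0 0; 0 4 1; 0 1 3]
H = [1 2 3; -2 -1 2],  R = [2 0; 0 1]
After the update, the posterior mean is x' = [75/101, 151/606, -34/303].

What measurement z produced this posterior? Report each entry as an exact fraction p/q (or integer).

x̄ = F·x = [2, -3, -1]
P̄ = F·P·Fᵀ + Q = [38 -40 -12; -40 56 13; -12 13 11]
S = H·P̄·Hᵀ + R = [287 139; 139 137]
K = P̄·Hᵀ·S⁻¹ = [-391/3333 -1063/3333; 8257/19998 -1079/19998; 926/9999 1469/9999]
x' − x̄ = [-127/101, 1969/606, 269/303] = K·y
y = (KᵀK)⁻¹·Kᵀ·(x' − x̄) = [8, 1]
z = y + H·x̄ = [8, 1] + [-7, -3] = [1, -2]

z = [1, -2]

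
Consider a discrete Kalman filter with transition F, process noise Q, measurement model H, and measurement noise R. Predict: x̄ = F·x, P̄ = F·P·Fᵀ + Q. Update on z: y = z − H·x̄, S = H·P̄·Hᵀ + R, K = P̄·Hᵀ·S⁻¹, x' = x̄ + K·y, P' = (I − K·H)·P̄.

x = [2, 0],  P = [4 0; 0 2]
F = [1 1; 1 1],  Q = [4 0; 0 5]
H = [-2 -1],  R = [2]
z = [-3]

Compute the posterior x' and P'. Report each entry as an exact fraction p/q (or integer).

x̄ = F·x = [2, 2]
P̄ = F·P·Fᵀ + Q = [10 6; 6 11]
y = z − H·x̄ = [3]
S = H·P̄·Hᵀ + R = [77]
K = P̄·Hᵀ·S⁻¹ = [-26/77; -23/77]
x' = x̄ + K·y = [76/77, 85/77]
P' = (I − K·H)·P̄ = [94/77 -136/77; -136/77 318/77]

x' = [76/77, 85/77]
P' = [94/77 -136/77; -136/77 318/77]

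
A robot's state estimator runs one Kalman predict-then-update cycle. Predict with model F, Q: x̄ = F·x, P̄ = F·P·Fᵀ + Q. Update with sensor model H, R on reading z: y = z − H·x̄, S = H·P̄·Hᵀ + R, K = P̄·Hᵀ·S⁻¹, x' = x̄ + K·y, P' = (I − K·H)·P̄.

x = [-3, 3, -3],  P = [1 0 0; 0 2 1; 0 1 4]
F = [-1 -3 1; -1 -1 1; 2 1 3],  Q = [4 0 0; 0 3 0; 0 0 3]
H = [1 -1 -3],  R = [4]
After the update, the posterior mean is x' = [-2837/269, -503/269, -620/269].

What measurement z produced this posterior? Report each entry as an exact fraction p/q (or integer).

z = [-2]

x̄ = F·x = [-9, -3, -12]
P̄ = F·P·Fᵀ + Q = [21 7 -4; 7 8 6; -4 6 51]
S = H·P̄·Hᵀ + R = [538]
K = P̄·Hᵀ·S⁻¹ = [13/269; -19/538; -163/538]
x' − x̄ = [-416/269, 304/269, 2608/269] = K·y
y = (KᵀK)⁻¹·Kᵀ·(x' − x̄) = [-32]
z = y + H·x̄ = [-32] + [30] = [-2]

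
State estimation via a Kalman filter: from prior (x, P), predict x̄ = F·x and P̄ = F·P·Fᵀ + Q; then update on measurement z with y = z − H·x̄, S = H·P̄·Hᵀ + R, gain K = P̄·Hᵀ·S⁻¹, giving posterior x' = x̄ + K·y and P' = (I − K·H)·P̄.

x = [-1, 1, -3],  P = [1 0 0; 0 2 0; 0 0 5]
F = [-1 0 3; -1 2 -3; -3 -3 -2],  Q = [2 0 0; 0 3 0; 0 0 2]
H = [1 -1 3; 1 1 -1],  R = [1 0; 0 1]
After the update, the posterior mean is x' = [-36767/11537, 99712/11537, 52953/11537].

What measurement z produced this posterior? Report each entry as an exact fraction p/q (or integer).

z = [2, 1]

x̄ = F·x = [-8, 12, 6]
P̄ = F·P·Fᵀ + Q = [48 -44 -27; -44 57 21; -27 21 49]
S = H·P̄·Hᵀ + R = [347 -126; -126 79]
K = P̄·Hᵀ·S⁻¹ = [4775/11537 12143/11537; -4010/11537 -7564/11537; 891/11537 -6611/11537]
x' − x̄ = [55529/11537, -38732/11537, -16269/11537] = K·y
y = (KᵀK)⁻¹·Kᵀ·(x' − x̄) = [4, 3]
z = y + H·x̄ = [4, 3] + [-2, -2] = [2, 1]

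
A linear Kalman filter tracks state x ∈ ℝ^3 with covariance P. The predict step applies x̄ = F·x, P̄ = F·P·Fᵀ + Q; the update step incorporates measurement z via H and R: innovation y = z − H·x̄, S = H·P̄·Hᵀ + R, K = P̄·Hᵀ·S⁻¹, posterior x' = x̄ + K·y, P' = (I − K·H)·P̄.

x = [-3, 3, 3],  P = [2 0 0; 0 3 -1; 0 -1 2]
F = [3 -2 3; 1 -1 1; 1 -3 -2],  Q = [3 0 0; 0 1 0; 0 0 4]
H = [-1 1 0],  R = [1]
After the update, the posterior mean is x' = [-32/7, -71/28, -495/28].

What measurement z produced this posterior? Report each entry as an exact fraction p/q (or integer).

x̄ = F·x = [-6, -3, -18]
P̄ = F·P·Fᵀ + Q = [63 23 17; 23 10 8; 17 8 29]
S = H·P̄·Hᵀ + R = [28]
K = P̄·Hᵀ·S⁻¹ = [-10/7; -13/28; -9/28]
x' − x̄ = [10/7, 13/28, 9/28] = K·y
y = (KᵀK)⁻¹·Kᵀ·(x' − x̄) = [-1]
z = y + H·x̄ = [-1] + [3] = [2]

z = [2]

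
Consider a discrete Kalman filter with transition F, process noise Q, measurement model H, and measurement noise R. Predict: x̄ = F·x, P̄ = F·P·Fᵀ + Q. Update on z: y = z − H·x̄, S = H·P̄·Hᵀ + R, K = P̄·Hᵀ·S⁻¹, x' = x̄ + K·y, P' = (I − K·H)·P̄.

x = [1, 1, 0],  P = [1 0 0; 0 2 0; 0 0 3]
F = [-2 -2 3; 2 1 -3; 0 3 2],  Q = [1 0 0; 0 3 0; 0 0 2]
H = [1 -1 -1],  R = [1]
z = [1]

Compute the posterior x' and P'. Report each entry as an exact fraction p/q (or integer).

x̄ = F·x = [-4, 3, 3]
P̄ = F·P·Fᵀ + Q = [40 -35 6; -35 36 -12; 6 -12 32]
y = z − H·x̄ = [11]
S = H·P̄·Hᵀ + R = [143]
K = P̄·Hᵀ·S⁻¹ = [69/143; -59/143; -14/143]
x' = x̄ + K·y = [17/13, -20/13, 25/13]
P' = (I − K·H)·P̄ = [959/143 -934/143 1824/143; -934/143 1667/143 -2542/143; 1824/143 -2542/143 4380/143]

x' = [17/13, -20/13, 25/13]
P' = [959/143 -934/143 1824/143; -934/143 1667/143 -2542/143; 1824/143 -2542/143 4380/143]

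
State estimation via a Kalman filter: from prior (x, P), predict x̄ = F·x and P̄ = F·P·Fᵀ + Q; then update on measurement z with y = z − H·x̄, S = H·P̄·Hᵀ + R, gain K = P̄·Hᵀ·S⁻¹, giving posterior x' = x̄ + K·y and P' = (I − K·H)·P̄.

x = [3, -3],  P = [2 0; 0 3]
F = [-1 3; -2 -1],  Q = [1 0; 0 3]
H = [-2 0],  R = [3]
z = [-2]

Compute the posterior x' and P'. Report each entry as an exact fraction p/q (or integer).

x̄ = F·x = [-12, -3]
P̄ = F·P·Fᵀ + Q = [30 -5; -5 14]
y = z − H·x̄ = [-26]
S = H·P̄·Hᵀ + R = [123]
K = P̄·Hᵀ·S⁻¹ = [-20/41; 10/123]
x' = x̄ + K·y = [28/41, -629/123]
P' = (I − K·H)·P̄ = [30/41 -5/41; -5/41 1622/123]

x' = [28/41, -629/123]
P' = [30/41 -5/41; -5/41 1622/123]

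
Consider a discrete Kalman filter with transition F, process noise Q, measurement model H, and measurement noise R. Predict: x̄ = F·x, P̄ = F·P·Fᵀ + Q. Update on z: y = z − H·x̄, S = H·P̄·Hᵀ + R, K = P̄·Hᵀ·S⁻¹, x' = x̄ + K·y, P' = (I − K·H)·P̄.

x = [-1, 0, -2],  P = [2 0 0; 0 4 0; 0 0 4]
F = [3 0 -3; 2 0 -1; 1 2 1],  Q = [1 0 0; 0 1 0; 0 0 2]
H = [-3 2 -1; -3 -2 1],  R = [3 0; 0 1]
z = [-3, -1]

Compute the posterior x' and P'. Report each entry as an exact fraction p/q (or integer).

x' = [31581/48439, -57948/48439, -71085/48439]
P' = [5221/48439 948/48439 9318/48439; 948/48439 110475/48439 218568/48439; 9318/48439 218568/48439 478104/48439]

x̄ = F·x = [3, 0, -3]
P̄ = F·P·Fᵀ + Q = [55 24 -6; 24 13 0; -6 0 24]
y = z − H·x̄ = [3, 11]
S = H·P̄·Hᵀ + R = [250 419; 419 896]
K = P̄·Hᵀ·S⁻¹ = [-7695/48439 -8241/48439; -154/48439 -5226/48439; -22974/48439 13014/48439]
x' = x̄ + K·y = [31581/48439, -57948/48439, -71085/48439]
P' = (I − K·H)·P̄ = [5221/48439 948/48439 9318/48439; 948/48439 110475/48439 218568/48439; 9318/48439 218568/48439 478104/48439]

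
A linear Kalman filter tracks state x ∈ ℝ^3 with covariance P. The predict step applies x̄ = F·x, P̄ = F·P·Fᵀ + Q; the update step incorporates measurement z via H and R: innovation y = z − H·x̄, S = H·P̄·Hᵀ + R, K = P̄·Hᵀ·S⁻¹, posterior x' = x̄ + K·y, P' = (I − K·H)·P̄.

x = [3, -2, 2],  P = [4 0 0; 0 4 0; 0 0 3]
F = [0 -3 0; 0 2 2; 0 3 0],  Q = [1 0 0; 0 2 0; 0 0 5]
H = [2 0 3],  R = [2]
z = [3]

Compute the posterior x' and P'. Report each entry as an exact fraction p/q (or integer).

x' = [72/29, 72/29, -21/29]
P' = [2063/87 -424/29 -466/29; -424/29 678/29 288/29; -466/29 288/29 322/29]

x̄ = F·x = [6, 0, -6]
P̄ = F·P·Fᵀ + Q = [37 -24 -36; -24 30 24; -36 24 41]
y = z − H·x̄ = [9]
S = H·P̄·Hᵀ + R = [87]
K = P̄·Hᵀ·S⁻¹ = [-34/87; 8/29; 17/29]
x' = x̄ + K·y = [72/29, 72/29, -21/29]
P' = (I − K·H)·P̄ = [2063/87 -424/29 -466/29; -424/29 678/29 288/29; -466/29 288/29 322/29]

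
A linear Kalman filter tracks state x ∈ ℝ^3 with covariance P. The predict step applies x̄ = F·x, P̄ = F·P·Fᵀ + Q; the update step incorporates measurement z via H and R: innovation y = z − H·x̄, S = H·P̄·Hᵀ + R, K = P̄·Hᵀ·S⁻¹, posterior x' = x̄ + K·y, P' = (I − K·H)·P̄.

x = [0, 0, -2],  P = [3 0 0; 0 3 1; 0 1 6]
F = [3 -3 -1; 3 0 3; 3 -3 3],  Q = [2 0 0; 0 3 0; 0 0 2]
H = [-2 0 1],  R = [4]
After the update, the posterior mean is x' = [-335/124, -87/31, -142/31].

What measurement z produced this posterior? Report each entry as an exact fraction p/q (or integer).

x̄ = F·x = [2, -6, -6]
P̄ = F·P·Fᵀ + Q = [68 0 30; 0 84 72; 30 72 92]
S = H·P̄·Hᵀ + R = [248]
K = P̄·Hᵀ·S⁻¹ = [-53/124; 9/31; 4/31]
x' − x̄ = [-583/124, 99/31, 44/31] = K·y
y = (KᵀK)⁻¹·Kᵀ·(x' − x̄) = [11]
z = y + H·x̄ = [11] + [-10] = [1]

z = [1]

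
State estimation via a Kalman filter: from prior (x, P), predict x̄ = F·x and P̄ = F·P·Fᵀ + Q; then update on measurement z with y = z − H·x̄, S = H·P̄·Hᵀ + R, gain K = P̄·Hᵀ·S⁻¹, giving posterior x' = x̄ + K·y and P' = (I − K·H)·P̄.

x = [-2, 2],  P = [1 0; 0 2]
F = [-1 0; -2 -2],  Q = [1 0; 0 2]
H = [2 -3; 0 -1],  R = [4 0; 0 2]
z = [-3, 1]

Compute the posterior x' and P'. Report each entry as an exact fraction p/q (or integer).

x' = [15/19, 1]
P' = [136/95 4/5; 4/5 4/5]

x̄ = F·x = [2, 0]
P̄ = F·P·Fᵀ + Q = [2 2; 2 14]
y = z − H·x̄ = [-7, 1]
S = H·P̄·Hᵀ + R = [114 38; 38 16]
K = P̄·Hᵀ·S⁻¹ = [11/95 -2/5; -1/5 -2/5]
x' = x̄ + K·y = [15/19, 1]
P' = (I − K·H)·P̄ = [136/95 4/5; 4/5 4/5]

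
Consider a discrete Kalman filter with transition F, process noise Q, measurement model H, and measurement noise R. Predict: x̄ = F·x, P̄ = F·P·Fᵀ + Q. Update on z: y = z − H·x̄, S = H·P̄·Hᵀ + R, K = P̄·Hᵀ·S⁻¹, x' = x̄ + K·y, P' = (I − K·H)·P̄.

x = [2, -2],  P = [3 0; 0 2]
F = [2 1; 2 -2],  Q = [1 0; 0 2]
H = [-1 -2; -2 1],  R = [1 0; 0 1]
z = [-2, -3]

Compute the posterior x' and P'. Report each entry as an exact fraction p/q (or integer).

x' = [5335/3418, 486/1709]
P' = [1345/6836 2/1709; 2/1709 338/1709]

x̄ = F·x = [2, 8]
P̄ = F·P·Fᵀ + Q = [15 8; 8 22]
y = z − H·x̄ = [16, -7]
S = H·P̄·Hᵀ + R = [136 10; 10 51]
K = P̄·Hᵀ·S⁻¹ = [-1361/6836 -1341/3418; -678/1709 334/1709]
x' = x̄ + K·y = [5335/3418, 486/1709]
P' = (I − K·H)·P̄ = [1345/6836 2/1709; 2/1709 338/1709]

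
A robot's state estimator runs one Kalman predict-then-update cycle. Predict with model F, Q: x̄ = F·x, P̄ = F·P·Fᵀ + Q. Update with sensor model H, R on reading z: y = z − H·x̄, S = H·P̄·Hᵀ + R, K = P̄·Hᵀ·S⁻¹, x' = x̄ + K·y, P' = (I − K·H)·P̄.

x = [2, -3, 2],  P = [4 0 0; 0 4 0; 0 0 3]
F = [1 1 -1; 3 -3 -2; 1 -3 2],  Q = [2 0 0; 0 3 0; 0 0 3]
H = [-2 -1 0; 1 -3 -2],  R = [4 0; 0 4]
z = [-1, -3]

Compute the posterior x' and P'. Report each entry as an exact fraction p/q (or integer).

x' = [93622/166863, -22547/55621, 417361/166863]
P' = [159916/166863 -35188/55621 212638/166863; -35188/55621 142164/55621 -212980/55621; 212638/166863 -212980/55621 1137721/166863]

x̄ = F·x = [-3, 11, 15]
P̄ = F·P·Fᵀ + Q = [13 6 -14; 6 87 36; -14 36 55]
y = z − H·x̄ = [4, 63]
S = H·P̄·Hᵀ + R = [167 281; 281 1472]
K = P̄·Hᵀ·S⁻¹ = [-53567/166863 12833/166863; -17947/55621 -8930/55621; 53416/166863 -36496/166863]
x' = x̄ + K·y = [93622/166863, -22547/55621, 417361/166863]
P' = (I − K·H)·P̄ = [159916/166863 -35188/55621 212638/166863; -35188/55621 142164/55621 -212980/55621; 212638/166863 -212980/55621 1137721/166863]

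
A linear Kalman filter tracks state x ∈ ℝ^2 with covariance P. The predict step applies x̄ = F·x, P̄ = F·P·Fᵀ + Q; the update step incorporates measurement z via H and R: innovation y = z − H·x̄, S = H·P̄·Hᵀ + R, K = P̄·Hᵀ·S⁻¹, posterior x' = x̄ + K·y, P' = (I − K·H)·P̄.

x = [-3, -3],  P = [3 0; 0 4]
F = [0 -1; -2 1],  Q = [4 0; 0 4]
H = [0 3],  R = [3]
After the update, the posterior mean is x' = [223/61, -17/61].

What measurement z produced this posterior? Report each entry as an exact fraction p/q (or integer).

z = [-1]

x̄ = F·x = [3, 3]
P̄ = F·P·Fᵀ + Q = [8 -4; -4 20]
S = H·P̄·Hᵀ + R = [183]
K = P̄·Hᵀ·S⁻¹ = [-4/61; 20/61]
x' − x̄ = [40/61, -200/61] = K·y
y = (KᵀK)⁻¹·Kᵀ·(x' − x̄) = [-10]
z = y + H·x̄ = [-10] + [9] = [-1]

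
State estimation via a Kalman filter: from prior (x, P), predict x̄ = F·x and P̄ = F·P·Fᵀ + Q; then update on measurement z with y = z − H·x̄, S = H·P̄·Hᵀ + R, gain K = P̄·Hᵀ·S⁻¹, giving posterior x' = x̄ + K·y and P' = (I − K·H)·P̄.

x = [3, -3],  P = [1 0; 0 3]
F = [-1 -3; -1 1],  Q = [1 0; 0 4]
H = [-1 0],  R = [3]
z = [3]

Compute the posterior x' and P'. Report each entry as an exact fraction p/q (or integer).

x' = [-69/32, -15/4]
P' = [87/32 -3/4; -3/4 6]

x̄ = F·x = [6, -6]
P̄ = F·P·Fᵀ + Q = [29 -8; -8 8]
y = z − H·x̄ = [9]
S = H·P̄·Hᵀ + R = [32]
K = P̄·Hᵀ·S⁻¹ = [-29/32; 1/4]
x' = x̄ + K·y = [-69/32, -15/4]
P' = (I − K·H)·P̄ = [87/32 -3/4; -3/4 6]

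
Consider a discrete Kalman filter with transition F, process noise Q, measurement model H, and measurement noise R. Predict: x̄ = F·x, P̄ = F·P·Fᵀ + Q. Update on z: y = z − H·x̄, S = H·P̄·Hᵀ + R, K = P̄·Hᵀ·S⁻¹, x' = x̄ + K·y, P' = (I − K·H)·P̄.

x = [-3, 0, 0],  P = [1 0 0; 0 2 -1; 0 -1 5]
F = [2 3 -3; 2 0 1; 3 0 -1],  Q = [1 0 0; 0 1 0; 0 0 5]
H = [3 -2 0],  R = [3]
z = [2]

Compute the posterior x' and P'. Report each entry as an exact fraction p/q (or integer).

x' = [-3622/985, -6406/985, -1661/197]
P' = [2914/985 3942/985 724/197; 3942/985 6006/985 1065/197; 724/197 1065/197 2763/197]

x̄ = F·x = [-6, -6, -9]
P̄ = F·P·Fᵀ + Q = [86 -14 24; -14 10 1; 24 1 19]
y = z − H·x̄ = [8]
S = H·P̄·Hᵀ + R = [985]
K = P̄·Hᵀ·S⁻¹ = [286/985; -62/985; 14/197]
x' = x̄ + K·y = [-3622/985, -6406/985, -1661/197]
P' = (I − K·H)·P̄ = [2914/985 3942/985 724/197; 3942/985 6006/985 1065/197; 724/197 1065/197 2763/197]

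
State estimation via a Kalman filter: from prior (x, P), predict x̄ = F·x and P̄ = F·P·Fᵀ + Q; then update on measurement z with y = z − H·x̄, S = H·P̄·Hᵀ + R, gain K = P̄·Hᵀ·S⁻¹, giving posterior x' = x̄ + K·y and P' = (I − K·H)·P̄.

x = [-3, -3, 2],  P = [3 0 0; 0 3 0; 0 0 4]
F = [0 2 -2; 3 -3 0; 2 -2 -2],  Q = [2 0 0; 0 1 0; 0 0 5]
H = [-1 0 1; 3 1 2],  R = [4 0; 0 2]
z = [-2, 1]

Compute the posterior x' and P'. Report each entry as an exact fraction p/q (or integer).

x̄ = F·x = [-10, 0, -4]
P̄ = F·P·Fᵀ + Q = [30 -18 4; -18 55 36; 4 36 45]
y = z − H·x̄ = [-8, 39]
S = H·P̄·Hᵀ + R = [71 58; 58 591]
K = P̄·Hᵀ·S⁻¹ = [-20006/38597 7188/38597; 27680/38597 2051/38597; 16227/38597 7420/38597]
x' = x̄ + K·y = [54410/38597, -141451/38597, 5176/38597]
P' = (I − K·H)·P̄ = [62714/38597 -139146/38597 -17310/38597; -139146/38597 478392/38597 -28426/38597; -17310/38597 -28426/38597 47598/38597]

x' = [54410/38597, -141451/38597, 5176/38597]
P' = [62714/38597 -139146/38597 -17310/38597; -139146/38597 478392/38597 -28426/38597; -17310/38597 -28426/38597 47598/38597]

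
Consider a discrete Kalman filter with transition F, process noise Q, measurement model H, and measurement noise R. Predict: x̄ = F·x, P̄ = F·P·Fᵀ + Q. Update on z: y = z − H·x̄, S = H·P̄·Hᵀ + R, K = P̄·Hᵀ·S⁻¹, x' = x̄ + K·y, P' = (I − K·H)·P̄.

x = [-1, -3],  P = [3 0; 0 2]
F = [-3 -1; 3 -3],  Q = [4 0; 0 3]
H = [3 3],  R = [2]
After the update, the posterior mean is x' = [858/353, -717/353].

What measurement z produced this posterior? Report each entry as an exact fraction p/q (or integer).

z = [1]

x̄ = F·x = [6, 6]
P̄ = F·P·Fᵀ + Q = [33 -21; -21 48]
S = H·P̄·Hᵀ + R = [353]
K = P̄·Hᵀ·S⁻¹ = [36/353; 81/353]
x' − x̄ = [-1260/353, -2835/353] = K·y
y = (KᵀK)⁻¹·Kᵀ·(x' − x̄) = [-35]
z = y + H·x̄ = [-35] + [36] = [1]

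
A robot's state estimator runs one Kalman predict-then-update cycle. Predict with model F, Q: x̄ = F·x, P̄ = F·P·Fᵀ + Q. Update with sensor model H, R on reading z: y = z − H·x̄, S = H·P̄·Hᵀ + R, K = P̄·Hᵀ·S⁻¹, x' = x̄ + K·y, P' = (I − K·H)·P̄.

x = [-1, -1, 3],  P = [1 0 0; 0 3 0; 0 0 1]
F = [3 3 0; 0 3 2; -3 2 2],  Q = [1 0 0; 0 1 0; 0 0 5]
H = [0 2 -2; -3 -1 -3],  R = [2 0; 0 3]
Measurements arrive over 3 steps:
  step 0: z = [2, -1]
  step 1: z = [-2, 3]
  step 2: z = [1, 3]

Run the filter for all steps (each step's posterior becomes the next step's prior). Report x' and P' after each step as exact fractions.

step 0: x' = [-12897/4142, 13391/4142, 9879/4142], P' = [15361/4142 -10041/4142 -34487/12426; -10041/4142 8331/4142 7911/4142; -34487/12426 7911/4142 85511/37278]
step 1: x' = [12610866/119754187, -319350033/239508374, -132604589/239508374], P' = [1948521511/479016748 -666265227/239508374 -370902603/119754187; -666265227/239508374 557994471/239508374 530868003/239508374; -370902603/119754187 530868003/239508374 616941555/239508374]
step 2: x' = [-5842676235741/3463316162486, 2274366448839/3463316162486, 690563882662/1731658081243], P' = [27669772959559/6926632324972 -9468159102591/3463316162486 -5267023555254/1731658081243; -9468159102591/3463316162486 7961141889519/3463316162486 7550453793003/3463316162486; -5267023555254/1731658081243 7550453793003/3463316162486 4387329896530/1731658081243]

step 0: x̄ = F·x = [-6, 3, 7]
step 0: P̄ = F·P·Fᵀ + Q = [37 27 9; 27 32 22; 9 22 30]
step 0: y = z − H·x̄ = [10, 5]
step 0: S = H·P̄·Hᵀ + R = [74 -80; -80 1094]
step 0: K = P̄·Hᵀ·S⁻¹ = [2182/6213 -1555/12426; 210/2071 -647/4142; -7156/18639 -5783/37278]
step 0: x' = x̄ + K·y = [-12897/4142, 13391/4142, 9879/4142]
step 0: P' = (I − K·H)·P̄ = [15361/4142 -10041/4142 -34487/12426; -10041/4142 8331/4142 7911/4142; -34487/12426 7911/4142 85511/37278]
step 1: x̄ = F·x = [39/109, 59931/4142, 85231/4142]
step 1: P̄ = F·P·Fᵀ + Q = [964/109 -971/109 -2096/109; -971/109 1908521/37278 2937995/37278; -2096/109 2937995/37278 4968143/37278]
step 1: y = z − H·x̄ = [21158/2071, 166248/2071]
step 1: S = H·P̄·Hᵀ + R = [226514/2071 662852/2071; 662852/2071 26216668/18639]
step 1: K = P̄·Hᵀ·S⁻¹ = [75539979/239508374 -20734281/479016748; 13563234/119754187 -50600933/239508374; -43036776/119754187 -26046175/119754187]
step 1: x' = x̄ + K·y = [12610866/119754187, -319350033/239508374, -132604589/239508374]
step 1: P' = (I − K·H)·P̄ = [1948521511/479016748 -666265227/239508374 -370902603/119754187; -666265227/239508374 557994471/239508374 530868003/239508374; -370902603/119754187 530868003/239508374 616941555/239508374]
step 2: x̄ = F·x = [-882384903/239508374, -1223259277/239508374, -489787220/119754187]
step 2: P̄ = F·P·Fᵀ + Q = [4074062653/479016748 -1120030011/119754187 -9374415021/479016748; -1120030011/119754187 14099640869/239508374 21571631355/239508374; -9374415021/479016748 21571631355/239508374 71618843987/479016748]
step 2: y = z − H·x̄ = [363439024/119754187, -3045306092/119754187]
step 2: S = H·P̄·Hᵀ + R = [13771108679/119754187 42843919936/119754187; 42843919936/119754187 193527969340/119754187]
step 2: K = P̄·Hᵀ·S⁻¹ = [1065888007917/3463316162486 -289572670149/6926632324972; 205344048258/1731658081243 -736008653585/3463316162486; -1224206000057/3463316162486 -757430613553/3463316162486]
step 2: x' = x̄ + K·y = [-5842676235741/3463316162486, 2274366448839/3463316162486, 690563882662/1731658081243]
step 2: P' = (I − K·H)·P̄ = [27669772959559/6926632324972 -9468159102591/3463316162486 -5267023555254/1731658081243; -9468159102591/3463316162486 7961141889519/3463316162486 7550453793003/3463316162486; -5267023555254/1731658081243 7550453793003/3463316162486 4387329896530/1731658081243]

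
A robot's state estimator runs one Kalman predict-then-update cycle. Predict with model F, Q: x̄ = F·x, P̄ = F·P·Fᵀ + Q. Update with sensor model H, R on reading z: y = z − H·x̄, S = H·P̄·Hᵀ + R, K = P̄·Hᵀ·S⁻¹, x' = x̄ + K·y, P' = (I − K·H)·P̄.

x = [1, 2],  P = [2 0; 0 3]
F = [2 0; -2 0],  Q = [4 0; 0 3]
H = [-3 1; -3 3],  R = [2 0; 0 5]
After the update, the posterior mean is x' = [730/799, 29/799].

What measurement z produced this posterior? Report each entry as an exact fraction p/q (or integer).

x̄ = F·x = [2, -2]
P̄ = F·P·Fᵀ + Q = [12 -8; -8 11]
S = H·P̄·Hᵀ + R = [169 237; 237 356]
K = P̄·Hᵀ·S⁻¹ = [-1444/3995 288/3995; -1049/3995 1338/3995]
x' − x̄ = [-868/799, 1627/799] = K·y
y = (KᵀK)⁻¹·Kᵀ·(x' − x̄) = [5, 10]
z = y + H·x̄ = [5, 10] + [-8, -12] = [-3, -2]

z = [-3, -2]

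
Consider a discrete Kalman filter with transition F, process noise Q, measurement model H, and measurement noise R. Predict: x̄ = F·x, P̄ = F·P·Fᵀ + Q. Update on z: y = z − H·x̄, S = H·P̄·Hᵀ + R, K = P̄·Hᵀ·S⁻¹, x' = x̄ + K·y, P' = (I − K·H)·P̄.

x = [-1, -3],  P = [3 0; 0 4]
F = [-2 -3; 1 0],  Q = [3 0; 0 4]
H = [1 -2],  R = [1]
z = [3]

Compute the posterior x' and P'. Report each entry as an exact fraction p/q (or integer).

x̄ = F·x = [11, -1]
P̄ = F·P·Fᵀ + Q = [51 -6; -6 7]
y = z − H·x̄ = [-10]
S = H·P̄·Hᵀ + R = [104]
K = P̄·Hᵀ·S⁻¹ = [63/104; -5/26]
x' = x̄ + K·y = [257/52, 12/13]
P' = (I − K·H)·P̄ = [1335/104 159/26; 159/26 41/13]

x' = [257/52, 12/13]
P' = [1335/104 159/26; 159/26 41/13]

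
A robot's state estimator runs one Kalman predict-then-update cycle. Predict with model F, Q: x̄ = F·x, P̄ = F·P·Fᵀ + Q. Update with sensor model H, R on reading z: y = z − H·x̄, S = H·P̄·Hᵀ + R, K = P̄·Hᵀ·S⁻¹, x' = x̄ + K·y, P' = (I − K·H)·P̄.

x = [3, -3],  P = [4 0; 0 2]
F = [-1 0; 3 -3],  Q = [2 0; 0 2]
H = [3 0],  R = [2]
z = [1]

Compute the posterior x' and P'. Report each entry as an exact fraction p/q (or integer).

x̄ = F·x = [-3, 18]
P̄ = F·P·Fᵀ + Q = [6 -12; -12 56]
y = z − H·x̄ = [10]
S = H·P̄·Hᵀ + R = [56]
K = P̄·Hᵀ·S⁻¹ = [9/28; -9/14]
x' = x̄ + K·y = [3/14, 81/7]
P' = (I − K·H)·P̄ = [3/14 -3/7; -3/7 230/7]

x' = [3/14, 81/7]
P' = [3/14 -3/7; -3/7 230/7]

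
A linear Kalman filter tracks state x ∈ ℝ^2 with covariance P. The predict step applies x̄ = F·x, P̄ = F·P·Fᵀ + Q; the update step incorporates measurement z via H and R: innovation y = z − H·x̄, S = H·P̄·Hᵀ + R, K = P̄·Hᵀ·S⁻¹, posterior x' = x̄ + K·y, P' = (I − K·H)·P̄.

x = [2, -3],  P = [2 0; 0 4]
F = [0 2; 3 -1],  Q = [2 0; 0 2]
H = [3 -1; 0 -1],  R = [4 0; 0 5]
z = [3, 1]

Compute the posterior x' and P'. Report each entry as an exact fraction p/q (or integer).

x̄ = F·x = [-6, 9]
P̄ = F·P·Fᵀ + Q = [18 -8; -8 24]
y = z − H·x̄ = [30, 10]
S = H·P̄·Hᵀ + R = [238 48; 48 29]
K = P̄·Hᵀ·S⁻¹ = [707/2299 -536/2299; -120/2299 -1704/2299]
x' = x̄ + K·y = [2056/2299, 51/2299]
P' = (I − K·H)·P̄ = [1836/2299 2680/2299; 2680/2299 8520/2299]

x' = [2056/2299, 51/2299]
P' = [1836/2299 2680/2299; 2680/2299 8520/2299]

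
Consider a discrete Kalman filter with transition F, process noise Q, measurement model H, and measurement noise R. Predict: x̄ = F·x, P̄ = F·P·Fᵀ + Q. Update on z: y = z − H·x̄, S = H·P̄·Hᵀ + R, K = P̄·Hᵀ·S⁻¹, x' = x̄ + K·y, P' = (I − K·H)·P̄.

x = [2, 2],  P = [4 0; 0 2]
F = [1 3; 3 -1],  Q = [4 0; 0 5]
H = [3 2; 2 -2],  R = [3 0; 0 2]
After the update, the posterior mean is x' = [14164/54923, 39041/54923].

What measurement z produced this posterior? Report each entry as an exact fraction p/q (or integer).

z = [2, -1]

x̄ = F·x = [8, 4]
P̄ = F·P·Fᵀ + Q = [26 6; 6 43]
S = H·P̄·Hᵀ + R = [481 -28; -28 230]
K = P̄·Hᵀ·S⁻¹ = [10910/54923 10880/54923; 10924/54923 -16341/54923]
x' − x̄ = [-425220/54923, -180651/54923] = K·y
y = (KᵀK)⁻¹·Kᵀ·(x' − x̄) = [-30, -9]
z = y + H·x̄ = [-30, -9] + [32, 8] = [2, -1]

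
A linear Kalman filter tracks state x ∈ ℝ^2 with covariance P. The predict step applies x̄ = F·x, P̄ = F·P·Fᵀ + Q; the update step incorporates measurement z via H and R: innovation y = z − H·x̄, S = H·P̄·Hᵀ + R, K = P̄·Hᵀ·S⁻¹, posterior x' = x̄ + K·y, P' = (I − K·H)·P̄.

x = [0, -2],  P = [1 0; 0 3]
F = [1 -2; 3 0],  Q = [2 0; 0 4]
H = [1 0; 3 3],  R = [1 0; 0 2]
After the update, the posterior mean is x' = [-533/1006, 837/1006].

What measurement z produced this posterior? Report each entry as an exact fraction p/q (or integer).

z = [-1, 1]

x̄ = F·x = [4, 0]
P̄ = F·P·Fᵀ + Q = [15 3; 3 13]
S = H·P̄·Hᵀ + R = [16 54; 54 308]
K = P̄·Hᵀ·S⁻¹ = [426/503 27/1006; -417/503 303/1006]
x' − x̄ = [-4557/1006, 837/1006] = K·y
y = (KᵀK)⁻¹·Kᵀ·(x' − x̄) = [-5, -11]
z = y + H·x̄ = [-5, -11] + [4, 12] = [-1, 1]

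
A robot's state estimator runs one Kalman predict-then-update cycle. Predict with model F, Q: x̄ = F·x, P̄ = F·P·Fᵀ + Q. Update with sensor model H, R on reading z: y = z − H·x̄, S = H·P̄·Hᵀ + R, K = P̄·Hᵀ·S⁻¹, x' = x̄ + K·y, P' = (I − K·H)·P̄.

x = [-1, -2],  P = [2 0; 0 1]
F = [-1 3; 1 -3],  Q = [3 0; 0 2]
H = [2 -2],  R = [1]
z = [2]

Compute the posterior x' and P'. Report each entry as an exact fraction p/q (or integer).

x' = [115/197, -71/197]
P' = [258/197 233/197; 233/197 257/197]

x̄ = F·x = [-5, 5]
P̄ = F·P·Fᵀ + Q = [14 -11; -11 13]
y = z − H·x̄ = [22]
S = H·P̄·Hᵀ + R = [197]
K = P̄·Hᵀ·S⁻¹ = [50/197; -48/197]
x' = x̄ + K·y = [115/197, -71/197]
P' = (I − K·H)·P̄ = [258/197 233/197; 233/197 257/197]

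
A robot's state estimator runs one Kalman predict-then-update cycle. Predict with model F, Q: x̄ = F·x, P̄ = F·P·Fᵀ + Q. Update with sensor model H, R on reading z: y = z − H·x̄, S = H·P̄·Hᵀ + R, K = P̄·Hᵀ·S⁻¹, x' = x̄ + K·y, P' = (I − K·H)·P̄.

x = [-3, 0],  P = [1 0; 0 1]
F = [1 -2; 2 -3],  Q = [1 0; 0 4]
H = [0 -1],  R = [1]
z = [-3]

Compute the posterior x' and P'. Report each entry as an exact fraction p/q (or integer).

x' = [1, 5/2]
P' = [22/9 4/9; 4/9 17/18]

x̄ = F·x = [-3, -6]
P̄ = F·P·Fᵀ + Q = [6 8; 8 17]
y = z − H·x̄ = [-9]
S = H·P̄·Hᵀ + R = [18]
K = P̄·Hᵀ·S⁻¹ = [-4/9; -17/18]
x' = x̄ + K·y = [1, 5/2]
P' = (I − K·H)·P̄ = [22/9 4/9; 4/9 17/18]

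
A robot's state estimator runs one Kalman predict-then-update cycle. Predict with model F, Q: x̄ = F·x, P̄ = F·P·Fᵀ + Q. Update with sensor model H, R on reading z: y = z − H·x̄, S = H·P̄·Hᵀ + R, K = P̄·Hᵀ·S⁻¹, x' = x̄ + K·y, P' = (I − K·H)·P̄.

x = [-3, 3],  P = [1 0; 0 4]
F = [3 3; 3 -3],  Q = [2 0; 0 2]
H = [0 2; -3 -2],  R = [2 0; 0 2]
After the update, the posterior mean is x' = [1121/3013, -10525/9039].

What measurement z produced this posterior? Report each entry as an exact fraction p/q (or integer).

x̄ = F·x = [0, -18]
P̄ = F·P·Fᵀ + Q = [47 -27; -27 47]
S = H·P̄·Hᵀ + R = [190 -26; -26 289]
K = P̄·Hᵀ·S⁻¹ = [-2978/9039 -2989/9039; 13414/27117 -13/27117]
x' − x̄ = [1121/3013, 152177/9039] = K·y
y = (KᵀK)⁻¹·Kᵀ·(x' − x̄) = [34, -35]
z = y + H·x̄ = [34, -35] + [-36, 36] = [-2, 1]

z = [-2, 1]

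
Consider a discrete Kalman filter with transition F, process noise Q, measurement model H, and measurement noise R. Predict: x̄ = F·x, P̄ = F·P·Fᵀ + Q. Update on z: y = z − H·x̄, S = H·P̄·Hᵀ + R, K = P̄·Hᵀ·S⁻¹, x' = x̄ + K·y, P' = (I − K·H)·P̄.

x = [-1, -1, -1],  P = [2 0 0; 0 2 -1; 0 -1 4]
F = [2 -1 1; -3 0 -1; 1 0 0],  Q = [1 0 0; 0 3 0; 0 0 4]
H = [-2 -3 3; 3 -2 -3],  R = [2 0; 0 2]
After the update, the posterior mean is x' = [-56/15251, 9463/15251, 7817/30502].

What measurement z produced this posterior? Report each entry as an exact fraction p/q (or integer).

x̄ = F·x = [-2, 4, -1]
P̄ = F·P·Fᵀ + Q = [17 -17 4; -17 25 -6; 4 -6 6]
S = H·P̄·Hᵀ + R = [205 121; 121 369]
K = P̄·Hᵀ·S⁻¹ = [467/15251 2864/15251; -2932/15251 -2469/15251; 4803/30502 -1079/30502]
x' − x̄ = [30446/15251, -51541/15251, 38319/30502] = K·y
y = (KᵀK)⁻¹·Kᵀ·(x' − x̄) = [10, 9]
z = y + H·x̄ = [10, 9] + [-11, -11] = [-1, -2]

z = [-1, -2]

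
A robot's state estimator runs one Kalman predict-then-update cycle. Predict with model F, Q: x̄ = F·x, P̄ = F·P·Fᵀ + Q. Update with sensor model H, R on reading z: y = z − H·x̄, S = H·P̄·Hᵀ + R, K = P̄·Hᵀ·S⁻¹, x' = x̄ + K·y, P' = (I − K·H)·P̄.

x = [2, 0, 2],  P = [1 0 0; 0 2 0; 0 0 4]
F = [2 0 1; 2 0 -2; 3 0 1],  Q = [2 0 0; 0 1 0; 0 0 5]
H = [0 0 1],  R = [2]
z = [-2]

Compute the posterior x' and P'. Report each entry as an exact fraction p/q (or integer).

x' = [1, 1, -1]
P' = [5 -3 1; -3 104/5 -1/5; 1 -1/5 9/5]

x̄ = F·x = [6, 0, 8]
P̄ = F·P·Fᵀ + Q = [10 -4 10; -4 21 -2; 10 -2 18]
y = z − H·x̄ = [-10]
S = H·P̄·Hᵀ + R = [20]
K = P̄·Hᵀ·S⁻¹ = [1/2; -1/10; 9/10]
x' = x̄ + K·y = [1, 1, -1]
P' = (I − K·H)·P̄ = [5 -3 1; -3 104/5 -1/5; 1 -1/5 9/5]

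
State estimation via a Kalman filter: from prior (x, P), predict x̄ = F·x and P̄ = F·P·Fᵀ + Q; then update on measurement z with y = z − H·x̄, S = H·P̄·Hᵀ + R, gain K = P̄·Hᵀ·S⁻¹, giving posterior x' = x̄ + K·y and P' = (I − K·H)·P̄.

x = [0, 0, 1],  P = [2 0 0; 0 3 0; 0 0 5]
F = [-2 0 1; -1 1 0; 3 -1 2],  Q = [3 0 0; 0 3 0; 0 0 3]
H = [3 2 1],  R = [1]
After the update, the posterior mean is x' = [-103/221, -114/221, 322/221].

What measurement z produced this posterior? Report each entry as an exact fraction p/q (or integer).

x̄ = F·x = [1, 0, 2]
P̄ = F·P·Fᵀ + Q = [16 4 -2; 4 8 -9; -2 -9 44]
S = H·P̄·Hᵀ + R = [221]
K = P̄·Hᵀ·S⁻¹ = [54/221; 19/221; 20/221]
x' − x̄ = [-324/221, -114/221, -120/221] = K·y
y = (KᵀK)⁻¹·Kᵀ·(x' − x̄) = [-6]
z = y + H·x̄ = [-6] + [5] = [-1]

z = [-1]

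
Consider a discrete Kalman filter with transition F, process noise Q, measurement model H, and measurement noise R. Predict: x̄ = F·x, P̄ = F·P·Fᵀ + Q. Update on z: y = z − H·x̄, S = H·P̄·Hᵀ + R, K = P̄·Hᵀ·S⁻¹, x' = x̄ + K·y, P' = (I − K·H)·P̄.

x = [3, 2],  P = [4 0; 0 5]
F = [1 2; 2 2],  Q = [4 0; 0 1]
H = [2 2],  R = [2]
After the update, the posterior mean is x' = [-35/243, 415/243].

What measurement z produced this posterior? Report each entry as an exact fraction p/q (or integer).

z = [3]

x̄ = F·x = [7, 10]
P̄ = F·P·Fᵀ + Q = [28 28; 28 37]
S = H·P̄·Hᵀ + R = [486]
K = P̄·Hᵀ·S⁻¹ = [56/243; 65/243]
x' − x̄ = [-1736/243, -2015/243] = K·y
y = (KᵀK)⁻¹·Kᵀ·(x' − x̄) = [-31]
z = y + H·x̄ = [-31] + [34] = [3]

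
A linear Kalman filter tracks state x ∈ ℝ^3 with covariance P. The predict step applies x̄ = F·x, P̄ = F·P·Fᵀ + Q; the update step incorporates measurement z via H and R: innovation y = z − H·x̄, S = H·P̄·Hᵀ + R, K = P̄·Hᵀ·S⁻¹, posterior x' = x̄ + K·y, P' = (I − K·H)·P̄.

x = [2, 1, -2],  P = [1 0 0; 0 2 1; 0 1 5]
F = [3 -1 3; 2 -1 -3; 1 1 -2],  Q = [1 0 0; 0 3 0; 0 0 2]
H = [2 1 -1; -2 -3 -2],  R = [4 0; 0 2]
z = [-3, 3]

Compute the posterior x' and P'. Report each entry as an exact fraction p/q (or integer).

x' = [25726/32019, -28643/10673, 57676/32019]
P' = [338680/96057 -111680/32019 156436/96057; -111680/32019 42678/10673 -71030/32019; 156436/96057 -71030/32019 176458/96057]

x̄ = F·x = [-1, 9, 7]
P̄ = F·P·Fᵀ + Q = [51 -37 -24; -37 60 29; -24 29 21]
y = z − H·x̄ = [-3, 42]
S = H·P̄·Hᵀ + R = [179 31; 31 542]
K = P̄·Hᵀ·S⁻¹ = [46471/96057 7444/96057; -6074/32019 -9341/32019; -19169/96057 -13259/96057]
x' = x̄ + K·y = [25726/32019, -28643/10673, 57676/32019]
P' = (I − K·H)·P̄ = [338680/96057 -111680/32019 156436/96057; -111680/32019 42678/10673 -71030/32019; 156436/96057 -71030/32019 176458/96057]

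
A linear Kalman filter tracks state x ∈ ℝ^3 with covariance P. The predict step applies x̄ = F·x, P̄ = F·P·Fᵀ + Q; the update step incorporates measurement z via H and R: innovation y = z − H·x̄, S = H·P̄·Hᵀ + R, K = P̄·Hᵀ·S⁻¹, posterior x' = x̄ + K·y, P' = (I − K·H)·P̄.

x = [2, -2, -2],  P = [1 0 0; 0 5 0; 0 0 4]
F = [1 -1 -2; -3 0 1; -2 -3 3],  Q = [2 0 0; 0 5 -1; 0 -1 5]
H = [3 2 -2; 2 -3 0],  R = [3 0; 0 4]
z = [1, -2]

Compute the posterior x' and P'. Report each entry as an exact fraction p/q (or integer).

x̄ = F·x = [8, -8, -4]
P̄ = F·P·Fᵀ + Q = [24 -11 -11; -11 18 17; -11 17 90]
y = z − H·x̄ = [-15, -42]
S = H·P̄·Hᵀ + R = [515 237; 237 394]
K = P̄·Hᵀ·S⁻¹ = [9171/146741 24651/146741; 5798/146741 -31793/146741; -53225/146741 4828/146741]
x' = x̄ + K·y = [1021/146741, 74408/146741, 8635/146741]
P' = (I − K·H)·P̄ = [864741/146741 543626/146741 1826981/146741; 543626/146741 404808/146741 1211550/146741; 1826981/146741 1211550/146741 4031859/146741]

x' = [1021/146741, 74408/146741, 8635/146741]
P' = [864741/146741 543626/146741 1826981/146741; 543626/146741 404808/146741 1211550/146741; 1826981/146741 1211550/146741 4031859/146741]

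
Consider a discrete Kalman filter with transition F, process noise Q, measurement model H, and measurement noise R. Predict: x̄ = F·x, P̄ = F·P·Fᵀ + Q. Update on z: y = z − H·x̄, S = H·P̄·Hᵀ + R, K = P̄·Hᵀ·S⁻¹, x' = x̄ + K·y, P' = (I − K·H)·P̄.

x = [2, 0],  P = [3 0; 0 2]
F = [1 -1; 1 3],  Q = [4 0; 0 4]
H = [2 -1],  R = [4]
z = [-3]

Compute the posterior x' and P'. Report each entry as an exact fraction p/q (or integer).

x̄ = F·x = [2, 2]
P̄ = F·P·Fᵀ + Q = [9 -3; -3 25]
y = z − H·x̄ = [-5]
S = H·P̄·Hᵀ + R = [77]
K = P̄·Hᵀ·S⁻¹ = [3/11; -31/77]
x' = x̄ + K·y = [7/11, 309/77]
P' = (I − K·H)·P̄ = [36/11 60/11; 60/11 964/77]

x' = [7/11, 309/77]
P' = [36/11 60/11; 60/11 964/77]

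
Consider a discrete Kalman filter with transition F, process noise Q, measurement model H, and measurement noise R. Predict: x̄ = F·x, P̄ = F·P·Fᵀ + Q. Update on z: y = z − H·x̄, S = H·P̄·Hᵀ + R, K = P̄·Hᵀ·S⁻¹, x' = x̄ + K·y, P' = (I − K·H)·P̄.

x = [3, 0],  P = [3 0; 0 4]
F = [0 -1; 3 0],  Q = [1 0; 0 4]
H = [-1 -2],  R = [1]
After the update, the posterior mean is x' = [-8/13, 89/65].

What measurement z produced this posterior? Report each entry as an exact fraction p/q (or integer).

x̄ = F·x = [0, 9]
P̄ = F·P·Fᵀ + Q = [5 0; 0 31]
S = H·P̄·Hᵀ + R = [130]
K = P̄·Hᵀ·S⁻¹ = [-1/26; -31/65]
x' − x̄ = [-8/13, -496/65] = K·y
y = (KᵀK)⁻¹·Kᵀ·(x' − x̄) = [16]
z = y + H·x̄ = [16] + [-18] = [-2]

z = [-2]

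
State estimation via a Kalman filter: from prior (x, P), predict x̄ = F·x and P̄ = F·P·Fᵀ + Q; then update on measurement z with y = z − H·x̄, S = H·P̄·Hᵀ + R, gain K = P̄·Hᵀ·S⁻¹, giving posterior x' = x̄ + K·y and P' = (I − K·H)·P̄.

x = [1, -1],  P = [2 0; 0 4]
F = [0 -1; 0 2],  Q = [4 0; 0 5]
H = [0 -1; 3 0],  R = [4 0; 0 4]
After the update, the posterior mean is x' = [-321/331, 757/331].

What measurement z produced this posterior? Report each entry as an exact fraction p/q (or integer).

z = [-3, -3]

x̄ = F·x = [1, -2]
P̄ = F·P·Fᵀ + Q = [8 -8; -8 21]
S = H·P̄·Hᵀ + R = [25 24; 24 76]
K = P̄·Hᵀ·S⁻¹ = [8/331 102/331; -255/331 -24/331]
x' − x̄ = [-652/331, 1419/331] = K·y
y = (KᵀK)⁻¹·Kᵀ·(x' − x̄) = [-5, -6]
z = y + H·x̄ = [-5, -6] + [2, 3] = [-3, -3]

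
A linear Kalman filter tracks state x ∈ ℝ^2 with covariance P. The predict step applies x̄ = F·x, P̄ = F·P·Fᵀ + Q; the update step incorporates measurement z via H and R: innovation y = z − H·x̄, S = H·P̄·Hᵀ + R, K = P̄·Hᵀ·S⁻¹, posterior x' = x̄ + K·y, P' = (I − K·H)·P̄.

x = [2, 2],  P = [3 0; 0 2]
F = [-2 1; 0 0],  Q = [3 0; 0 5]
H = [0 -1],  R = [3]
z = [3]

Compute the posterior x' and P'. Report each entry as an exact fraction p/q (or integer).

x̄ = F·x = [-2, 0]
P̄ = F·P·Fᵀ + Q = [17 0; 0 5]
y = z − H·x̄ = [3]
S = H·P̄·Hᵀ + R = [8]
K = P̄·Hᵀ·S⁻¹ = [0; -5/8]
x' = x̄ + K·y = [-2, -15/8]
P' = (I − K·H)·P̄ = [17 0; 0 15/8]

x' = [-2, -15/8]
P' = [17 0; 0 15/8]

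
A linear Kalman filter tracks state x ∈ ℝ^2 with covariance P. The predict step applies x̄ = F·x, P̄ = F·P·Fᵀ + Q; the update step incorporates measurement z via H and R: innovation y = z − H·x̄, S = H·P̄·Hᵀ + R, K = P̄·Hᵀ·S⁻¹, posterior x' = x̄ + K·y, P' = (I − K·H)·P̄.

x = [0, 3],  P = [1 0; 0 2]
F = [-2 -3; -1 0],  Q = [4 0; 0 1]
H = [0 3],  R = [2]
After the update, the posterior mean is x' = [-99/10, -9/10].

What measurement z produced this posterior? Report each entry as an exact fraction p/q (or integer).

x̄ = F·x = [-9, 0]
P̄ = F·P·Fᵀ + Q = [26 2; 2 2]
S = H·P̄·Hᵀ + R = [20]
K = P̄·Hᵀ·S⁻¹ = [3/10; 3/10]
x' − x̄ = [-9/10, -9/10] = K·y
y = (KᵀK)⁻¹·Kᵀ·(x' − x̄) = [-3]
z = y + H·x̄ = [-3] + [0] = [-3]

z = [-3]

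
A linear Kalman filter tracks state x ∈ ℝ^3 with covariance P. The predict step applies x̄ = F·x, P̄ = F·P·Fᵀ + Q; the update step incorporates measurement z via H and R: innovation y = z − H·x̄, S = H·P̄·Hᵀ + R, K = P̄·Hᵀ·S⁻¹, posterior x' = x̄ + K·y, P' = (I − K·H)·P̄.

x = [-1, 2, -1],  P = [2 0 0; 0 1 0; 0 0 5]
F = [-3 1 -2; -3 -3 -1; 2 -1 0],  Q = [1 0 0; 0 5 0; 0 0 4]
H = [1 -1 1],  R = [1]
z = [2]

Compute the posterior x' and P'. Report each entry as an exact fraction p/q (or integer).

x' = [75/11, -1/11, -53/11]
P' = [1316/33 289/11 -149/11; 289/11 260/11 -36/11; -149/11 -36/11 116/11]

x̄ = F·x = [7, -2, -4]
P̄ = F·P·Fᵀ + Q = [40 25 -13; 25 37 -9; -13 -9 13]
y = z − H·x̄ = [-3]
S = H·P̄·Hᵀ + R = [33]
K = P̄·Hᵀ·S⁻¹ = [2/33; -7/11; 3/11]
x' = x̄ + K·y = [75/11, -1/11, -53/11]
P' = (I − K·H)·P̄ = [1316/33 289/11 -149/11; 289/11 260/11 -36/11; -149/11 -36/11 116/11]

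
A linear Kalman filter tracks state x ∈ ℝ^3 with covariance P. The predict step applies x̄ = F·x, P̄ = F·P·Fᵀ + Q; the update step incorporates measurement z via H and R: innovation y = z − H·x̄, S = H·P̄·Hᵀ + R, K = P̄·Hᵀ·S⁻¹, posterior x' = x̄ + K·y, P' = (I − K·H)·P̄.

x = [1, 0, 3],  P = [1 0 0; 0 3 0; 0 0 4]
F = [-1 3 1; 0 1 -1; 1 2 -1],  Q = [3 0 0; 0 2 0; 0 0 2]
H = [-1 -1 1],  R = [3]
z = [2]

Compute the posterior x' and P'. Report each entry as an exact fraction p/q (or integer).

x' = [-7/10, -17/5, -12/5]
P' = [107/10 7/5 47/5; 7/5 127/15 142/15; 47/5 142/15 277/15]

x̄ = F·x = [2, -3, -2]
P̄ = F·P·Fᵀ + Q = [35 5 13; 5 9 10; 13 10 19]
y = z − H·x̄ = [3]
S = H·P̄·Hᵀ + R = [30]
K = P̄·Hᵀ·S⁻¹ = [-9/10; -2/15; -2/15]
x' = x̄ + K·y = [-7/10, -17/5, -12/5]
P' = (I − K·H)·P̄ = [107/10 7/5 47/5; 7/5 127/15 142/15; 47/5 142/15 277/15]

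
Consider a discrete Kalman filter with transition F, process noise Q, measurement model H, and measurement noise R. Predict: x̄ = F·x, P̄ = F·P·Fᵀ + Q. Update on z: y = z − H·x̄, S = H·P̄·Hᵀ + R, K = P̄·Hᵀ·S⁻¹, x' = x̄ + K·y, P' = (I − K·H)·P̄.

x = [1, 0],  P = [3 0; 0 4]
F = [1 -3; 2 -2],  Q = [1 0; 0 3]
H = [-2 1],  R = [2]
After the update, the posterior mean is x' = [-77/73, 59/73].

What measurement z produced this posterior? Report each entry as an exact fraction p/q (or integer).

x̄ = F·x = [1, 2]
P̄ = F·P·Fᵀ + Q = [40 30; 30 31]
S = H·P̄·Hᵀ + R = [73]
K = P̄·Hᵀ·S⁻¹ = [-50/73; -29/73]
x' − x̄ = [-150/73, -87/73] = K·y
y = (KᵀK)⁻¹·Kᵀ·(x' − x̄) = [3]
z = y + H·x̄ = [3] + [0] = [3]

z = [3]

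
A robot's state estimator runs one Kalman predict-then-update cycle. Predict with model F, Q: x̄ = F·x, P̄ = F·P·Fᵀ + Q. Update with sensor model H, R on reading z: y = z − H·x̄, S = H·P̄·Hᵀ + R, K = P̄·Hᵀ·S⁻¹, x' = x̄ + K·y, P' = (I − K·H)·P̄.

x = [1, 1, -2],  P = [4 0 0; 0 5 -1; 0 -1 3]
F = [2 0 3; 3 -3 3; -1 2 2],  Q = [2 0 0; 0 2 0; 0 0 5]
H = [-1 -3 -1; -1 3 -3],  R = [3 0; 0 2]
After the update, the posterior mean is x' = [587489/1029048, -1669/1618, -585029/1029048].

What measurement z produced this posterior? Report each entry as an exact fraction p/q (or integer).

z = [3, -2]

x̄ = F·x = [-4, -6, -3]
P̄ = F·P·Fᵀ + Q = [45 60 4; 60 128 -24; 4 -24 33]
S = H·P̄·Hᵀ + R = [1457 -1136; -1136 1592]
K = P̄·Hᵀ·S⁻¹ = [-28105/128631 -80933/1029048; -172/809 157/1618; -17885/128631 -215215/1029048]
x' − x̄ = [4703681/1029048, 8039/1618, 2502115/1029048] = K·y
y = (KᵀK)⁻¹·Kᵀ·(x' − x̄) = [-22, 3]
z = y + H·x̄ = [-22, 3] + [25, -5] = [3, -2]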